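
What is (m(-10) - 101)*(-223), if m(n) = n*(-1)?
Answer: 20293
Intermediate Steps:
m(n) = -n
(m(-10) - 101)*(-223) = (-1*(-10) - 101)*(-223) = (10 - 101)*(-223) = -91*(-223) = 20293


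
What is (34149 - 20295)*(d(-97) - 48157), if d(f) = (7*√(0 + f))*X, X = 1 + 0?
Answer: -667167078 + 96978*I*√97 ≈ -6.6717e+8 + 9.5512e+5*I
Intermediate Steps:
X = 1
d(f) = 7*√f (d(f) = (7*√(0 + f))*1 = (7*√f)*1 = 7*√f)
(34149 - 20295)*(d(-97) - 48157) = (34149 - 20295)*(7*√(-97) - 48157) = 13854*(7*(I*√97) - 48157) = 13854*(7*I*√97 - 48157) = 13854*(-48157 + 7*I*√97) = -667167078 + 96978*I*√97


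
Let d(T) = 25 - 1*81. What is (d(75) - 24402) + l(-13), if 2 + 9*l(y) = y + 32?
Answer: -220105/9 ≈ -24456.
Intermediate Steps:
l(y) = 10/3 + y/9 (l(y) = -2/9 + (y + 32)/9 = -2/9 + (32 + y)/9 = -2/9 + (32/9 + y/9) = 10/3 + y/9)
d(T) = -56 (d(T) = 25 - 81 = -56)
(d(75) - 24402) + l(-13) = (-56 - 24402) + (10/3 + (1/9)*(-13)) = -24458 + (10/3 - 13/9) = -24458 + 17/9 = -220105/9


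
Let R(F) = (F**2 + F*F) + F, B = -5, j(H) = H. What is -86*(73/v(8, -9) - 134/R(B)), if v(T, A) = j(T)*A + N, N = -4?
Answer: 579167/1710 ≈ 338.69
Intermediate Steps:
R(F) = F + 2*F**2 (R(F) = (F**2 + F**2) + F = 2*F**2 + F = F + 2*F**2)
v(T, A) = -4 + A*T (v(T, A) = T*A - 4 = A*T - 4 = -4 + A*T)
-86*(73/v(8, -9) - 134/R(B)) = -86*(73/(-4 - 9*8) - 134*(-1/(5*(1 + 2*(-5))))) = -86*(73/(-4 - 72) - 134*(-1/(5*(1 - 10)))) = -86*(73/(-76) - 134/((-5*(-9)))) = -86*(73*(-1/76) - 134/45) = -86*(-73/76 - 134*1/45) = -86*(-73/76 - 134/45) = -86*(-13469/3420) = 579167/1710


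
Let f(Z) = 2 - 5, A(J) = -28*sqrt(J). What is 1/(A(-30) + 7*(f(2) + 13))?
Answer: 1/406 + I*sqrt(30)/1015 ≈ 0.0024631 + 0.0053963*I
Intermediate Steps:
f(Z) = -3
1/(A(-30) + 7*(f(2) + 13)) = 1/(-28*I*sqrt(30) + 7*(-3 + 13)) = 1/(-28*I*sqrt(30) + 7*10) = 1/(-28*I*sqrt(30) + 70) = 1/(70 - 28*I*sqrt(30))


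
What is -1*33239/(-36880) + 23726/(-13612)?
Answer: -105641403/125502640 ≈ -0.84175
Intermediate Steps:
-1*33239/(-36880) + 23726/(-13612) = -33239*(-1/36880) + 23726*(-1/13612) = 33239/36880 - 11863/6806 = -105641403/125502640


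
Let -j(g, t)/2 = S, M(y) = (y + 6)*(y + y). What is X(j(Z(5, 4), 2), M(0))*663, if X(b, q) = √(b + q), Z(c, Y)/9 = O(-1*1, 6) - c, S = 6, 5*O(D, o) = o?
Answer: 1326*I*√3 ≈ 2296.7*I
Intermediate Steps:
O(D, o) = o/5
Z(c, Y) = 54/5 - 9*c (Z(c, Y) = 9*((⅕)*6 - c) = 9*(6/5 - c) = 54/5 - 9*c)
M(y) = 2*y*(6 + y) (M(y) = (6 + y)*(2*y) = 2*y*(6 + y))
j(g, t) = -12 (j(g, t) = -2*6 = -12)
X(j(Z(5, 4), 2), M(0))*663 = √(-12 + 2*0*(6 + 0))*663 = √(-12 + 2*0*6)*663 = √(-12 + 0)*663 = √(-12)*663 = (2*I*√3)*663 = 1326*I*√3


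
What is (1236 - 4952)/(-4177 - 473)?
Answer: 1858/2325 ≈ 0.79914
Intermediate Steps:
(1236 - 4952)/(-4177 - 473) = -3716/(-4650) = -3716*(-1/4650) = 1858/2325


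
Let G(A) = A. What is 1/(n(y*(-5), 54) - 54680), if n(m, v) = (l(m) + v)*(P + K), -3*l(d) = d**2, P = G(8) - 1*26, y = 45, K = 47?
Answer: -1/542489 ≈ -1.8434e-6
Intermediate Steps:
P = -18 (P = 8 - 1*26 = 8 - 26 = -18)
l(d) = -d**2/3
n(m, v) = 29*v - 29*m**2/3 (n(m, v) = (-m**2/3 + v)*(-18 + 47) = (v - m**2/3)*29 = 29*v - 29*m**2/3)
1/(n(y*(-5), 54) - 54680) = 1/((29*54 - 29*(45*(-5))**2/3) - 54680) = 1/((1566 - 29/3*(-225)**2) - 54680) = 1/((1566 - 29/3*50625) - 54680) = 1/((1566 - 489375) - 54680) = 1/(-487809 - 54680) = 1/(-542489) = -1/542489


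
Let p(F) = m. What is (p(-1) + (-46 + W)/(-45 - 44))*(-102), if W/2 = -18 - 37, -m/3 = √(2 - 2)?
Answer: -15912/89 ≈ -178.79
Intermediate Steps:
m = 0 (m = -3*√(2 - 2) = -3*√0 = -3*0 = 0)
W = -110 (W = 2*(-18 - 37) = 2*(-55) = -110)
p(F) = 0
(p(-1) + (-46 + W)/(-45 - 44))*(-102) = (0 + (-46 - 110)/(-45 - 44))*(-102) = (0 - 156/(-89))*(-102) = (0 - 156*(-1/89))*(-102) = (0 + 156/89)*(-102) = (156/89)*(-102) = -15912/89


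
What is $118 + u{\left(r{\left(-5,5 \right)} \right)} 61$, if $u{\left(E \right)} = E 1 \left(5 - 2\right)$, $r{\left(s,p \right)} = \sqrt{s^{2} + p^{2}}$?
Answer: $118 + 915 \sqrt{2} \approx 1412.0$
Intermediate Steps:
$r{\left(s,p \right)} = \sqrt{p^{2} + s^{2}}$
$u{\left(E \right)} = 3 E$ ($u{\left(E \right)} = E 3 = 3 E$)
$118 + u{\left(r{\left(-5,5 \right)} \right)} 61 = 118 + 3 \sqrt{5^{2} + \left(-5\right)^{2}} \cdot 61 = 118 + 3 \sqrt{25 + 25} \cdot 61 = 118 + 3 \sqrt{50} \cdot 61 = 118 + 3 \cdot 5 \sqrt{2} \cdot 61 = 118 + 15 \sqrt{2} \cdot 61 = 118 + 915 \sqrt{2}$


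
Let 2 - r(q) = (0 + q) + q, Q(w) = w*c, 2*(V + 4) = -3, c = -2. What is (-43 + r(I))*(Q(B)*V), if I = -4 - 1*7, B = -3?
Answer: 627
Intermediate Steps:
V = -11/2 (V = -4 + (½)*(-3) = -4 - 3/2 = -11/2 ≈ -5.5000)
Q(w) = -2*w (Q(w) = w*(-2) = -2*w)
I = -11 (I = -4 - 7 = -11)
r(q) = 2 - 2*q (r(q) = 2 - ((0 + q) + q) = 2 - (q + q) = 2 - 2*q)
(-43 + r(I))*(Q(B)*V) = (-43 + (2 - 2*(-11)))*(-2*(-3)*(-11/2)) = (-43 + (2 + 22))*(6*(-11/2)) = (-43 + 24)*(-33) = -19*(-33) = 627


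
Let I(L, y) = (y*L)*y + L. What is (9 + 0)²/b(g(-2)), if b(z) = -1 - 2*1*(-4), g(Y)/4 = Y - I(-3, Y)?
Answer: 81/7 ≈ 11.571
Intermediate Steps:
I(L, y) = L + L*y² (I(L, y) = (L*y)*y + L = L*y² + L = L + L*y²)
g(Y) = 12 + 4*Y + 12*Y² (g(Y) = 4*(Y - (-3)*(1 + Y²)) = 4*(Y - (-3 - 3*Y²)) = 4*(Y + (3 + 3*Y²)) = 4*(3 + Y + 3*Y²) = 12 + 4*Y + 12*Y²)
b(z) = 7 (b(z) = -1 - 2*(-4) = -1 - 1*(-8) = -1 + 8 = 7)
(9 + 0)²/b(g(-2)) = (9 + 0)²/7 = 9²*(⅐) = 81*(⅐) = 81/7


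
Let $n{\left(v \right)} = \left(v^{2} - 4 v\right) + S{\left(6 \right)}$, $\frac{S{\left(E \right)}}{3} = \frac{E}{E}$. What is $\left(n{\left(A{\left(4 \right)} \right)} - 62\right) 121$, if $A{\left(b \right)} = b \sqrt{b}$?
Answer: $-3267$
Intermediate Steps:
$A{\left(b \right)} = b^{\frac{3}{2}}$
$S{\left(E \right)} = 3$ ($S{\left(E \right)} = 3 \frac{E}{E} = 3 \cdot 1 = 3$)
$n{\left(v \right)} = 3 + v^{2} - 4 v$ ($n{\left(v \right)} = \left(v^{2} - 4 v\right) + 3 = 3 + v^{2} - 4 v$)
$\left(n{\left(A{\left(4 \right)} \right)} - 62\right) 121 = \left(\left(3 + \left(4^{\frac{3}{2}}\right)^{2} - 4 \cdot 4^{\frac{3}{2}}\right) - 62\right) 121 = \left(\left(3 + 8^{2} - 32\right) - 62\right) 121 = \left(\left(3 + 64 - 32\right) - 62\right) 121 = \left(35 - 62\right) 121 = \left(-27\right) 121 = -3267$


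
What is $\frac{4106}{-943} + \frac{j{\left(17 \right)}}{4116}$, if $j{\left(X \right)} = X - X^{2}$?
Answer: $- \frac{4289198}{970347} \approx -4.4203$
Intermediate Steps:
$\frac{4106}{-943} + \frac{j{\left(17 \right)}}{4116} = \frac{4106}{-943} + \frac{17 \left(1 - 17\right)}{4116} = 4106 \left(- \frac{1}{943}\right) + 17 \left(1 - 17\right) \frac{1}{4116} = - \frac{4106}{943} + 17 \left(-16\right) \frac{1}{4116} = - \frac{4106}{943} - \frac{68}{1029} = - \frac{4289198}{970347}$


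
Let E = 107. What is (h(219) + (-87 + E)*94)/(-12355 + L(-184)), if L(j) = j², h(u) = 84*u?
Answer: 20276/21501 ≈ 0.94303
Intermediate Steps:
(h(219) + (-87 + E)*94)/(-12355 + L(-184)) = (84*219 + (-87 + 107)*94)/(-12355 + (-184)²) = (18396 + 20*94)/(-12355 + 33856) = (18396 + 1880)/21501 = 20276*(1/21501) = 20276/21501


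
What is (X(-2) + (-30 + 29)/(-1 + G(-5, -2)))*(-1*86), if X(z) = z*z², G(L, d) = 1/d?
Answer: 1892/3 ≈ 630.67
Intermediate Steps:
X(z) = z³
(X(-2) + (-30 + 29)/(-1 + G(-5, -2)))*(-1*86) = ((-2)³ + (-30 + 29)/(-1 + 1/(-2)))*(-1*86) = (-8 - 1/(-1 - ½))*(-86) = (-8 - 1/(-3/2))*(-86) = (-8 - 1*(-⅔))*(-86) = (-8 + ⅔)*(-86) = -22/3*(-86) = 1892/3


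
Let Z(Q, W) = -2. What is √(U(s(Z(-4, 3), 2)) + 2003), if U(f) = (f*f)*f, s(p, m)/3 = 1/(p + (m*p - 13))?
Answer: 5*√10441298/361 ≈ 44.755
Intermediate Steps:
s(p, m) = 3/(-13 + p + m*p) (s(p, m) = 3/(p + (m*p - 13)) = 3/(p + (-13 + m*p)) = 3/(-13 + p + m*p))
U(f) = f³ (U(f) = f²*f = f³)
√(U(s(Z(-4, 3), 2)) + 2003) = √((3/(-13 - 2 + 2*(-2)))³ + 2003) = √((3/(-13 - 2 - 4))³ + 2003) = √((3/(-19))³ + 2003) = √((3*(-1/19))³ + 2003) = √((-3/19)³ + 2003) = √(-27/6859 + 2003) = √(13738550/6859) = 5*√10441298/361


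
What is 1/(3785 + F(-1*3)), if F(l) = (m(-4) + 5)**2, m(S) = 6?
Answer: 1/3906 ≈ 0.00025602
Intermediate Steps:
F(l) = 121 (F(l) = (6 + 5)**2 = 11**2 = 121)
1/(3785 + F(-1*3)) = 1/(3785 + 121) = 1/3906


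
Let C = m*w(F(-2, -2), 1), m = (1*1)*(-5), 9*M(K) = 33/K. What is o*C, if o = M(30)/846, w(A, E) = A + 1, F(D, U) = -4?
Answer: 11/5076 ≈ 0.0021671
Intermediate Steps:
w(A, E) = 1 + A
M(K) = 11/(3*K) (M(K) = (33/K)/9 = 11/(3*K))
o = 11/76140 (o = ((11/3)/30)/846 = ((11/3)*(1/30))*(1/846) = (11/90)*(1/846) = 11/76140 ≈ 0.00014447)
m = -5 (m = 1*(-5) = -5)
C = 15 (C = -5*(1 - 4) = -5*(-3) = 15)
o*C = (11/76140)*15 = 11/5076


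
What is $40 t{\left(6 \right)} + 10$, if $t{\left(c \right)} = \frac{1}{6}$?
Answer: $\frac{50}{3} \approx 16.667$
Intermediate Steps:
$t{\left(c \right)} = \frac{1}{6}$
$40 t{\left(6 \right)} + 10 = 40 \cdot \frac{1}{6} + 10 = \frac{20}{3} + 10 = \frac{50}{3}$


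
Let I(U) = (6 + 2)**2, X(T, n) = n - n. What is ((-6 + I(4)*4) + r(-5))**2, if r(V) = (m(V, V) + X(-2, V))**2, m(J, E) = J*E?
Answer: 765625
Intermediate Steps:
X(T, n) = 0
m(J, E) = E*J
I(U) = 64 (I(U) = 8**2 = 64)
r(V) = V**4 (r(V) = (V*V + 0)**2 = (V**2 + 0)**2 = (V**2)**2 = V**4)
((-6 + I(4)*4) + r(-5))**2 = ((-6 + 64*4) + (-5)**4)**2 = ((-6 + 256) + 625)**2 = (250 + 625)**2 = 875**2 = 765625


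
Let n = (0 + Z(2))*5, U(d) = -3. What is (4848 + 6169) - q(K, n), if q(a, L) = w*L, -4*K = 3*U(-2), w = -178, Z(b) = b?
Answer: 12797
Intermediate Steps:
n = 10 (n = (0 + 2)*5 = 2*5 = 10)
K = 9/4 (K = -3*(-3)/4 = -¼*(-9) = 9/4 ≈ 2.2500)
q(a, L) = -178*L
(4848 + 6169) - q(K, n) = (4848 + 6169) - (-178)*10 = 11017 - 1*(-1780) = 11017 + 1780 = 12797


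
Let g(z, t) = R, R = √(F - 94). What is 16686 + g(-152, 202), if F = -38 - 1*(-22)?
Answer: 16686 + I*√110 ≈ 16686.0 + 10.488*I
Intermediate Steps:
F = -16 (F = -38 + 22 = -16)
R = I*√110 (R = √(-16 - 94) = √(-110) = I*√110 ≈ 10.488*I)
g(z, t) = I*√110
16686 + g(-152, 202) = 16686 + I*√110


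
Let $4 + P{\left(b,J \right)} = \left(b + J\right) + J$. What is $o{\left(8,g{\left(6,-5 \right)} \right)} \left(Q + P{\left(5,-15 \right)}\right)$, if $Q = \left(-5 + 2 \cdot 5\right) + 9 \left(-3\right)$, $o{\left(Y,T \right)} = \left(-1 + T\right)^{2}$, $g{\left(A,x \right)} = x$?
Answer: $-1836$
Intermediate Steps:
$P{\left(b,J \right)} = -4 + b + 2 J$ ($P{\left(b,J \right)} = -4 + \left(\left(b + J\right) + J\right) = -4 + \left(\left(J + b\right) + J\right) = -4 + \left(b + 2 J\right) = -4 + b + 2 J$)
$Q = -22$ ($Q = \left(-5 + 10\right) - 27 = 5 - 27 = -22$)
$o{\left(8,g{\left(6,-5 \right)} \right)} \left(Q + P{\left(5,-15 \right)}\right) = \left(-1 - 5\right)^{2} \left(-22 + \left(-4 + 5 + 2 \left(-15\right)\right)\right) = \left(-6\right)^{2} \left(-22 - 29\right) = 36 \left(-22 - 29\right) = 36 \left(-51\right) = -1836$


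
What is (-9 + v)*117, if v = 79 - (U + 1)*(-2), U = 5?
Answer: 9594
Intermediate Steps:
v = 91 (v = 79 - (5 + 1)*(-2) = 79 - 6*(-2) = 79 - 1*(-12) = 79 + 12 = 91)
(-9 + v)*117 = (-9 + 91)*117 = 82*117 = 9594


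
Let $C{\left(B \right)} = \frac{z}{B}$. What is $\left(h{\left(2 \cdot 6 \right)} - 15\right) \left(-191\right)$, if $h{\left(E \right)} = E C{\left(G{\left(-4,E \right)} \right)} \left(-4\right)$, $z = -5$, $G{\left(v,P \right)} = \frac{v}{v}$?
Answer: $-42975$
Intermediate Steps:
$G{\left(v,P \right)} = 1$
$C{\left(B \right)} = - \frac{5}{B}$
$h{\left(E \right)} = 20 E$ ($h{\left(E \right)} = E \left(- \frac{5}{1}\right) \left(-4\right) = E \left(\left(-5\right) 1\right) \left(-4\right) = E \left(-5\right) \left(-4\right) = - 5 E \left(-4\right) = 20 E$)
$\left(h{\left(2 \cdot 6 \right)} - 15\right) \left(-191\right) = \left(20 \cdot 2 \cdot 6 - 15\right) \left(-191\right) = \left(20 \cdot 12 - 15\right) \left(-191\right) = \left(240 - 15\right) \left(-191\right) = 225 \left(-191\right) = -42975$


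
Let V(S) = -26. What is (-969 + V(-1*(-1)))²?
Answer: 990025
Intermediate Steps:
(-969 + V(-1*(-1)))² = (-969 - 26)² = (-995)² = 990025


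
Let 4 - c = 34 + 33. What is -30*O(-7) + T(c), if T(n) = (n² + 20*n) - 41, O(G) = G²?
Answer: 1198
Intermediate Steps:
c = -63 (c = 4 - (34 + 33) = 4 - 1*67 = 4 - 67 = -63)
T(n) = -41 + n² + 20*n
-30*O(-7) + T(c) = -30*(-7)² + (-41 + (-63)² + 20*(-63)) = -30*49 + (-41 + 3969 - 1260) = -1470 + 2668 = 1198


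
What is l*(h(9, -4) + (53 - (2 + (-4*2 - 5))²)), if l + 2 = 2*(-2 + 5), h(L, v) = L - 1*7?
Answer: -264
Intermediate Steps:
h(L, v) = -7 + L (h(L, v) = L - 7 = -7 + L)
l = 4 (l = -2 + 2*(-2 + 5) = -2 + 2*3 = -2 + 6 = 4)
l*(h(9, -4) + (53 - (2 + (-4*2 - 5))²)) = 4*((-7 + 9) + (53 - (2 + (-4*2 - 5))²)) = 4*(2 + (53 - (2 + (-8 - 5))²)) = 4*(2 + (53 - (2 - 13)²)) = 4*(2 + (53 - 1*(-11)²)) = 4*(2 + (53 - 1*121)) = 4*(2 + (53 - 121)) = 4*(2 - 68) = 4*(-66) = -264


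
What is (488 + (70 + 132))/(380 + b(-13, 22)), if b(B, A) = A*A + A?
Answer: 345/443 ≈ 0.77878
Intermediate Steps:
b(B, A) = A + A² (b(B, A) = A² + A = A + A²)
(488 + (70 + 132))/(380 + b(-13, 22)) = (488 + (70 + 132))/(380 + 22*(1 + 22)) = (488 + 202)/(380 + 22*23) = 690/(380 + 506) = 690/886 = 690*(1/886) = 345/443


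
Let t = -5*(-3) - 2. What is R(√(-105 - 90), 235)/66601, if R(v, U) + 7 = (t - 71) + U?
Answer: 170/66601 ≈ 0.0025525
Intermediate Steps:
t = 13 (t = 15 - 2 = 13)
R(v, U) = -65 + U (R(v, U) = -7 + ((13 - 71) + U) = -7 + (-58 + U) = -65 + U)
R(√(-105 - 90), 235)/66601 = (-65 + 235)/66601 = 170*(1/66601) = 170/66601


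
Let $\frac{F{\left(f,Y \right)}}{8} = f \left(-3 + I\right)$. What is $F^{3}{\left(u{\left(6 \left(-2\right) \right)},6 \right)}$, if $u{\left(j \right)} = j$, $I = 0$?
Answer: $23887872$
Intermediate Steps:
$F{\left(f,Y \right)} = - 24 f$ ($F{\left(f,Y \right)} = 8 f \left(-3 + 0\right) = 8 f \left(-3\right) = 8 \left(- 3 f\right) = - 24 f$)
$F^{3}{\left(u{\left(6 \left(-2\right) \right)},6 \right)} = \left(- 24 \cdot 6 \left(-2\right)\right)^{3} = \left(\left(-24\right) \left(-12\right)\right)^{3} = 288^{3} = 23887872$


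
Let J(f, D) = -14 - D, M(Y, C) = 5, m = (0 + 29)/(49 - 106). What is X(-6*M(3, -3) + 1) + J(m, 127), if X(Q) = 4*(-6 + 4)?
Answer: -149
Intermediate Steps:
m = -29/57 (m = 29/(-57) = 29*(-1/57) = -29/57 ≈ -0.50877)
X(Q) = -8 (X(Q) = 4*(-2) = -8)
X(-6*M(3, -3) + 1) + J(m, 127) = -8 + (-14 - 1*127) = -8 + (-14 - 127) = -8 - 141 = -149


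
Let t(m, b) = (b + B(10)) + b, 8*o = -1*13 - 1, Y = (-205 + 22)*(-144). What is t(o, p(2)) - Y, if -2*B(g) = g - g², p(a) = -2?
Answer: -26311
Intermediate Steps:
B(g) = g²/2 - g/2 (B(g) = -(g - g²)/2 = g²/2 - g/2)
Y = 26352 (Y = -183*(-144) = 26352)
o = -7/4 (o = (-1*13 - 1)/8 = (-13 - 1)/8 = (⅛)*(-14) = -7/4 ≈ -1.7500)
t(m, b) = 45 + 2*b (t(m, b) = (b + (½)*10*(-1 + 10)) + b = (b + (½)*10*9) + b = (b + 45) + b = (45 + b) + b = 45 + 2*b)
t(o, p(2)) - Y = (45 + 2*(-2)) - 1*26352 = (45 - 4) - 26352 = 41 - 26352 = -26311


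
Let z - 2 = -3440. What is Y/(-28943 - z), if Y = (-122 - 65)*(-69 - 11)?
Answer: -2992/5101 ≈ -0.58655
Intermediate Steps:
Y = 14960 (Y = -187*(-80) = 14960)
z = -3438 (z = 2 - 3440 = -3438)
Y/(-28943 - z) = 14960/(-28943 - 1*(-3438)) = 14960/(-28943 + 3438) = 14960/(-25505) = 14960*(-1/25505) = -2992/5101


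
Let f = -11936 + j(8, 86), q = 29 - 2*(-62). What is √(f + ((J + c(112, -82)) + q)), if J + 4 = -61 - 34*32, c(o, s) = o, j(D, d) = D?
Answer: 12*I*√89 ≈ 113.21*I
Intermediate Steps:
J = -1153 (J = -4 + (-61 - 34*32) = -4 + (-61 - 1088) = -4 - 1149 = -1153)
q = 153 (q = 29 + 124 = 153)
f = -11928 (f = -11936 + 8 = -11928)
√(f + ((J + c(112, -82)) + q)) = √(-11928 + ((-1153 + 112) + 153)) = √(-11928 + (-1041 + 153)) = √(-11928 - 888) = √(-12816) = 12*I*√89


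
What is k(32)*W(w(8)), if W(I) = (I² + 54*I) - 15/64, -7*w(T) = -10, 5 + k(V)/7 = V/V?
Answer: -247585/112 ≈ -2210.6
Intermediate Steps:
k(V) = -28 (k(V) = -35 + 7*(V/V) = -35 + 7*1 = -35 + 7 = -28)
w(T) = 10/7 (w(T) = -⅐*(-10) = 10/7)
W(I) = -15/64 + I² + 54*I (W(I) = (I² + 54*I) - 15*1/64 = (I² + 54*I) - 15/64 = -15/64 + I² + 54*I)
k(32)*W(w(8)) = -28*(-15/64 + (10/7)² + 54*(10/7)) = -28*(-15/64 + 100/49 + 540/7) = -28*247585/3136 = -247585/112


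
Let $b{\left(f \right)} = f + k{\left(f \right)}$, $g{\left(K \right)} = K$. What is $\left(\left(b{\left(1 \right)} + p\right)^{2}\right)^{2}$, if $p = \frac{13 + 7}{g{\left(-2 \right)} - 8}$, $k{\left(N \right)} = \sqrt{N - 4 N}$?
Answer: $\left(1 - i \sqrt{3}\right)^{4} \approx -8.0 + 13.856 i$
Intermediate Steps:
$k{\left(N \right)} = \sqrt{3} \sqrt{- N}$ ($k{\left(N \right)} = \sqrt{- 3 N} = \sqrt{3} \sqrt{- N}$)
$b{\left(f \right)} = f + \sqrt{3} \sqrt{- f}$
$p = -2$ ($p = \frac{13 + 7}{-2 - 8} = \frac{20}{-10} = 20 \left(- \frac{1}{10}\right) = -2$)
$\left(\left(b{\left(1 \right)} + p\right)^{2}\right)^{2} = \left(\left(\left(1 + \sqrt{3} \sqrt{\left(-1\right) 1}\right) - 2\right)^{2}\right)^{2} = \left(\left(\left(1 + \sqrt{3} \sqrt{-1}\right) - 2\right)^{2}\right)^{2} = \left(\left(\left(1 + \sqrt{3} i\right) - 2\right)^{2}\right)^{2} = \left(\left(\left(1 + i \sqrt{3}\right) - 2\right)^{2}\right)^{2} = \left(\left(-1 + i \sqrt{3}\right)^{2}\right)^{2} = \left(-1 + i \sqrt{3}\right)^{4}$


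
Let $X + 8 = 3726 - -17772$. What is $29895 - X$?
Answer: $8405$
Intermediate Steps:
$X = 21490$ ($X = -8 + \left(3726 - -17772\right) = -8 + \left(3726 + 17772\right) = -8 + 21498 = 21490$)
$29895 - X = 29895 - 21490 = 8405$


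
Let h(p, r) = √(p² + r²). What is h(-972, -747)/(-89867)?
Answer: -9*√18553/89867 ≈ -0.013641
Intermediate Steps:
h(-972, -747)/(-89867) = √((-972)² + (-747)²)/(-89867) = √(944784 + 558009)*(-1/89867) = √1502793*(-1/89867) = (9*√18553)*(-1/89867) = -9*√18553/89867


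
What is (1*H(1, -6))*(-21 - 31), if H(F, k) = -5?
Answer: 260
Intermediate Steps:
(1*H(1, -6))*(-21 - 31) = (1*(-5))*(-21 - 31) = -5*(-52) = 260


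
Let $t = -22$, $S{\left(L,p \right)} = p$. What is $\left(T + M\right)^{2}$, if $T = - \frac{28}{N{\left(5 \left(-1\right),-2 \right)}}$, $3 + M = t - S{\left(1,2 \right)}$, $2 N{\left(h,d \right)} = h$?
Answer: $\frac{6241}{25} \approx 249.64$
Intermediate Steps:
$N{\left(h,d \right)} = \frac{h}{2}$
$M = -27$ ($M = -3 - 24 = -27$)
$T = \frac{56}{5}$ ($T = - \frac{28}{\frac{1}{2} \cdot 5 \left(-1\right)} = - \frac{28}{\frac{1}{2} \left(-5\right)} = - \frac{28}{- \frac{5}{2}} = \left(-28\right) \left(- \frac{2}{5}\right) = \frac{56}{5} \approx 11.2$)
$\left(T + M\right)^{2} = \left(\frac{56}{5} - 27\right)^{2} = \left(- \frac{79}{5}\right)^{2} = \frac{6241}{25}$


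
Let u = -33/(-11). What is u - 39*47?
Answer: -1830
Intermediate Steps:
u = 3 (u = -33*(-1/11) = 3)
u - 39*47 = 3 - 39*47 = 3 - 1833 = -1830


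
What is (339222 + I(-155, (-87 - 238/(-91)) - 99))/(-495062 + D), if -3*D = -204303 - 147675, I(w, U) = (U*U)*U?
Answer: 6402044185/414942996 ≈ 15.429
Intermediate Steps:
I(w, U) = U³ (I(w, U) = U²*U = U³)
D = 117326 (D = -(-204303 - 147675)/3 = -⅓*(-351978) = 117326)
(339222 + I(-155, (-87 - 238/(-91)) - 99))/(-495062 + D) = (339222 + ((-87 - 238/(-91)) - 99)³)/(-495062 + 117326) = (339222 + ((-87 - 238*(-1/91)) - 99)³)/(-377736) = (339222 + ((-87 + 34/13) - 99)³)*(-1/377736) = (339222 + (-1097/13 - 99)³)*(-1/377736) = (339222 + (-2384/13)³)*(-1/377736) = (339222 - 13549359104/2197)*(-1/377736) = -12804088370/2197*(-1/377736) = 6402044185/414942996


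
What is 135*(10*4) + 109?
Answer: 5509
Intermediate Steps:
135*(10*4) + 109 = 135*40 + 109 = 5400 + 109 = 5509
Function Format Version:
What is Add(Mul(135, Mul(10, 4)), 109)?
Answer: 5509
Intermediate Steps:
Add(Mul(135, Mul(10, 4)), 109) = Add(Mul(135, 40), 109) = Add(5400, 109) = 5509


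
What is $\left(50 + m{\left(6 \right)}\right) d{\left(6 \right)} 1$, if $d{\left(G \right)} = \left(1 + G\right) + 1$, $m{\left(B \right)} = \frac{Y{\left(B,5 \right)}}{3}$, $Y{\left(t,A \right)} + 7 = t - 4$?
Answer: $\frac{1160}{3} \approx 386.67$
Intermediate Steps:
$Y{\left(t,A \right)} = -11 + t$ ($Y{\left(t,A \right)} = -7 + \left(t - 4\right) = -7 + \left(-4 + t\right) = -11 + t$)
$m{\left(B \right)} = - \frac{11}{3} + \frac{B}{3}$ ($m{\left(B \right)} = \frac{-11 + B}{3} = \left(-11 + B\right) \frac{1}{3} = - \frac{11}{3} + \frac{B}{3}$)
$d{\left(G \right)} = 2 + G$
$\left(50 + m{\left(6 \right)}\right) d{\left(6 \right)} 1 = \left(50 + \left(- \frac{11}{3} + \frac{1}{3} \cdot 6\right)\right) \left(2 + 6\right) 1 = \left(50 + \left(- \frac{11}{3} + 2\right)\right) 8 \cdot 1 = \left(50 - \frac{5}{3}\right) 8 = \frac{145}{3} \cdot 8 = \frac{1160}{3}$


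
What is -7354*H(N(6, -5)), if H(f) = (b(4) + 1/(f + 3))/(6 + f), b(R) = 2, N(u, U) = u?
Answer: -69863/54 ≈ -1293.8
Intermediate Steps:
H(f) = (2 + 1/(3 + f))/(6 + f) (H(f) = (2 + 1/(f + 3))/(6 + f) = (2 + 1/(3 + f))/(6 + f))
-7354*H(N(6, -5)) = -7354*(7 + 2*6)/(18 + 6² + 9*6) = -7354*(7 + 12)/(18 + 36 + 54) = -7354*19/108 = -69863/54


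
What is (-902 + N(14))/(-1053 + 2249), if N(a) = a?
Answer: -222/299 ≈ -0.74247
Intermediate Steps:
(-902 + N(14))/(-1053 + 2249) = (-902 + 14)/(-1053 + 2249) = -888/1196 = -888*1/1196 = -222/299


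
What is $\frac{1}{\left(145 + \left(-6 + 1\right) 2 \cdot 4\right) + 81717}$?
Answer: $\frac{1}{81822} \approx 1.2222 \cdot 10^{-5}$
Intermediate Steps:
$\frac{1}{\left(145 + \left(-6 + 1\right) 2 \cdot 4\right) + 81717} = \frac{1}{\left(145 + \left(-5\right) 2 \cdot 4\right) + 81717} = \frac{1}{\left(145 - 40\right) + 81717} = \frac{1}{105 + 81717} = \frac{1}{81822}$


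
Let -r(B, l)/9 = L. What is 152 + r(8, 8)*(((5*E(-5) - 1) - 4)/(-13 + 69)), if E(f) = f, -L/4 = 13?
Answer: -691/7 ≈ -98.714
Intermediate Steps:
L = -52 (L = -4*13 = -52)
r(B, l) = 468 (r(B, l) = -9*(-52) = 468)
152 + r(8, 8)*(((5*E(-5) - 1) - 4)/(-13 + 69)) = 152 + 468*(((5*(-5) - 1) - 4)/(-13 + 69)) = 152 + 468*(((-25 - 1) - 4)/56) = 152 + 468*((-26 - 4)*(1/56)) = 152 + 468*(-30*1/56) = 152 + 468*(-15/28) = 152 - 1755/7 = -691/7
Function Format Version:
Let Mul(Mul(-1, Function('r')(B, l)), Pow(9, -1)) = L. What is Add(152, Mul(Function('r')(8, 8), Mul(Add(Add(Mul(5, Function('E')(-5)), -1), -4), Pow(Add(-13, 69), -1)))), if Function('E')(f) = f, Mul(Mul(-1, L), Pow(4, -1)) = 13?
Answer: Rational(-691, 7) ≈ -98.714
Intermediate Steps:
L = -52 (L = Mul(-4, 13) = -52)
Function('r')(B, l) = 468 (Function('r')(B, l) = Mul(-9, -52) = 468)
Add(152, Mul(Function('r')(8, 8), Mul(Add(Add(Mul(5, Function('E')(-5)), -1), -4), Pow(Add(-13, 69), -1)))) = Add(152, Mul(468, Mul(Add(Add(Mul(5, -5), -1), -4), Pow(Add(-13, 69), -1)))) = Add(152, Mul(468, Mul(Add(Add(-25, -1), -4), Pow(56, -1)))) = Add(152, Mul(468, Mul(Add(-26, -4), Rational(1, 56)))) = Add(152, Mul(468, Mul(-30, Rational(1, 56)))) = Add(152, Mul(468, Rational(-15, 28))) = Add(152, Rational(-1755, 7)) = Rational(-691, 7)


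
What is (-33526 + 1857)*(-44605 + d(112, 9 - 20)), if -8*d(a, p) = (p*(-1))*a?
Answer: 1417472771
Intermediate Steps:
d(a, p) = a*p/8 (d(a, p) = -p*(-1)*a/8 = -(-p)*a/8 = -(-1)*a*p/8 = a*p/8)
(-33526 + 1857)*(-44605 + d(112, 9 - 20)) = (-33526 + 1857)*(-44605 + (1/8)*112*(9 - 20)) = -31669*(-44605 + (1/8)*112*(-11)) = -31669*(-44605 - 154) = -31669*(-44759) = 1417472771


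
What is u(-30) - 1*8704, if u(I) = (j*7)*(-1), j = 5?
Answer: -8739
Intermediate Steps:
u(I) = -35 (u(I) = (5*7)*(-1) = 35*(-1) = -35)
u(-30) - 1*8704 = -35 - 1*8704 = -35 - 8704 = -8739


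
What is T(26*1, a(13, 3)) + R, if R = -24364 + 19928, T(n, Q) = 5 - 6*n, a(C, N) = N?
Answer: -4587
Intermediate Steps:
R = -4436
T(26*1, a(13, 3)) + R = (5 - 156) - 4436 = -151 - 4436 = -4587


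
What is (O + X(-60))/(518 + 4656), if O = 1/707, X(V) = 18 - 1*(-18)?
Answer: 25453/3658018 ≈ 0.0069581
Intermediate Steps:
X(V) = 36 (X(V) = 18 + 18 = 36)
O = 1/707 ≈ 0.0014144
(O + X(-60))/(518 + 4656) = (1/707 + 36)/(518 + 4656) = (25453/707)/5174 = (25453/707)*(1/5174) = 25453/3658018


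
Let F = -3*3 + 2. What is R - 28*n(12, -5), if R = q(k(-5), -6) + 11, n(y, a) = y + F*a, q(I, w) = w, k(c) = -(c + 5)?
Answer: -1311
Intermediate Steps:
F = -7 (F = -9 + 2 = -7)
k(c) = -5 - c (k(c) = -(5 + c) = -5 - c)
n(y, a) = y - 7*a
R = 5 (R = -6 + 11 = 5)
R - 28*n(12, -5) = 5 - 28*(12 - 7*(-5)) = 5 - 28*(12 + 35) = 5 - 28*47 = 5 - 1316 = -1311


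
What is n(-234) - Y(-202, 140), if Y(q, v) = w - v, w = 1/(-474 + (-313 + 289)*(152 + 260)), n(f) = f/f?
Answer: 1461043/10362 ≈ 141.00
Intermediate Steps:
n(f) = 1
w = -1/10362 (w = 1/(-474 - 24*412) = 1/(-474 - 9888) = 1/(-10362) = -1/10362 ≈ -9.6506e-5)
Y(q, v) = -1/10362 - v
n(-234) - Y(-202, 140) = 1 - (-1/10362 - 1*140) = 1 - (-1/10362 - 140) = 1 - 1*(-1450681/10362) = 1 + 1450681/10362 = 1461043/10362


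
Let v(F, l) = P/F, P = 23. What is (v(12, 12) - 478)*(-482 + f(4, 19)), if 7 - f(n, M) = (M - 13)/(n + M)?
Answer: 62448803/276 ≈ 2.2626e+5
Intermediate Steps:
v(F, l) = 23/F
f(n, M) = 7 - (-13 + M)/(M + n) (f(n, M) = 7 - (M - 13)/(n + M) = 7 - (-13 + M)/(M + n))
(v(12, 12) - 478)*(-482 + f(4, 19)) = (23/12 - 478)*(-482 + (13 + 6*19 + 7*4)/(19 + 4)) = (23*(1/12) - 478)*(-482 + (13 + 114 + 28)/23) = (23/12 - 478)*(-482 + (1/23)*155) = -5713*(-482 + 155/23)/12 = -5713/12*(-10931/23) = 62448803/276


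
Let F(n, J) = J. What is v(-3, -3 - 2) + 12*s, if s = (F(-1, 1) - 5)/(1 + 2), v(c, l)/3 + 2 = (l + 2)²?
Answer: 5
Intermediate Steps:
v(c, l) = -6 + 3*(2 + l)² (v(c, l) = -6 + 3*(l + 2)² = -6 + 3*(2 + l)²)
s = -4/3 (s = (1 - 5)/(1 + 2) = -4/3 ≈ -1.3333)
v(-3, -3 - 2) + 12*s = (-6 + 3*(2 + (-3 - 2))²) + 12*(-4/3) = (-6 + 3*(2 - 5)²) - 16 = (-6 + 3*(-3)²) - 16 = (-6 + 3*9) - 16 = (-6 + 27) - 16 = 21 - 16 = 5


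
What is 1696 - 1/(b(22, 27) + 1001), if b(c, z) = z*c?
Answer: 2705119/1595 ≈ 1696.0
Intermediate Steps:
b(c, z) = c*z
1696 - 1/(b(22, 27) + 1001) = 1696 - 1/(22*27 + 1001) = 1696 - 1/(594 + 1001) = 1696 - 1/1595 = 2705119/1595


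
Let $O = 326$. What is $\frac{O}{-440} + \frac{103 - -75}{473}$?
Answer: $- \frac{3449}{9460} \approx -0.36459$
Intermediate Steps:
$\frac{O}{-440} + \frac{103 - -75}{473} = \frac{326}{-440} + \frac{103 - -75}{473} = 326 \left(- \frac{1}{440}\right) + \left(103 + 75\right) \frac{1}{473} = - \frac{163}{220} + 178 \cdot \frac{1}{473} = - \frac{163}{220} + \frac{178}{473} = - \frac{3449}{9460}$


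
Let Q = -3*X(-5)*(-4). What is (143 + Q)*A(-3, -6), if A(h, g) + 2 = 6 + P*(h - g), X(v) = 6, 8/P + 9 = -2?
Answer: 4300/11 ≈ 390.91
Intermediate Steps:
P = -8/11 (P = 8/(-9 - 2) = 8/(-11) = 8*(-1/11) = -8/11 ≈ -0.72727)
A(h, g) = 4 - 8*h/11 + 8*g/11 (A(h, g) = -2 + (6 - 8*(h - g)/11) = -2 + (6 + (-8*h/11 + 8*g/11)) = -2 + (6 - 8*h/11 + 8*g/11) = 4 - 8*h/11 + 8*g/11)
Q = 72 (Q = -3*6*(-4) = -18*(-4) = 72)
(143 + Q)*A(-3, -6) = (143 + 72)*(4 - 8/11*(-3) + (8/11)*(-6)) = 215*(4 + 24/11 - 48/11) = 215*(20/11) = 4300/11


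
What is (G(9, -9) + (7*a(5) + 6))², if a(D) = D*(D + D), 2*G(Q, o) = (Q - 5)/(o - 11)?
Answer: 12666481/100 ≈ 1.2666e+5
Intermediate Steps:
G(Q, o) = (-5 + Q)/(2*(-11 + o)) (G(Q, o) = ((Q - 5)/(o - 11))/2 = ((-5 + Q)/(-11 + o))/2 = (-5 + Q)/(2*(-11 + o)))
a(D) = 2*D² (a(D) = D*(2*D) = 2*D²)
(G(9, -9) + (7*a(5) + 6))² = ((-5 + 9)/(2*(-11 - 9)) + (7*(2*5²) + 6))² = ((½)*4/(-20) + (7*(2*25) + 6))² = ((½)*(-1/20)*4 + (7*50 + 6))² = (-⅒ + (350 + 6))² = (-⅒ + 356)² = (3559/10)² = 12666481/100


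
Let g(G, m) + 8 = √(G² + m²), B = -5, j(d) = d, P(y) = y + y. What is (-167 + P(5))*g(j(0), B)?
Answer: 471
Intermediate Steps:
P(y) = 2*y
g(G, m) = -8 + √(G² + m²)
(-167 + P(5))*g(j(0), B) = (-167 + 2*5)*(-8 + √(0² + (-5)²)) = (-167 + 10)*(-8 + √(0 + 25)) = -157*(-8 + √25) = -157*(-8 + 5) = -157*(-3) = 471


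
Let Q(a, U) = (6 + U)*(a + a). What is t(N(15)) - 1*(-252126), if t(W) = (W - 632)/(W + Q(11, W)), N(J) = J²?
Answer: 1338032275/5307 ≈ 2.5213e+5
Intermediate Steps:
Q(a, U) = 2*a*(6 + U) (Q(a, U) = (6 + U)*(2*a) = 2*a*(6 + U))
t(W) = (-632 + W)/(132 + 23*W) (t(W) = (W - 632)/(W + 2*11*(6 + W)) = (-632 + W)/(W + (132 + 22*W)) = (-632 + W)/(132 + 23*W))
t(N(15)) - 1*(-252126) = (-632 + 15²)/(132 + 23*15²) - 1*(-252126) = (-632 + 225)/(132 + 23*225) + 252126 = -407/(132 + 5175) + 252126 = -407/5307 + 252126 = 1338032275/5307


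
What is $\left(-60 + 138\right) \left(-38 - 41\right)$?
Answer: $-6162$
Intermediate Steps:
$\left(-60 + 138\right) \left(-38 - 41\right) = 78 \left(-79\right) = -6162$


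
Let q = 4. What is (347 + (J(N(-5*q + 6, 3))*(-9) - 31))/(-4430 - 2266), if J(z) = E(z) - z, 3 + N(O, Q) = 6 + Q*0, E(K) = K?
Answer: -79/1674 ≈ -0.047192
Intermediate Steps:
N(O, Q) = 3 (N(O, Q) = -3 + (6 + Q*0) = -3 + (6 + 0) = -3 + 6 = 3)
J(z) = 0 (J(z) = z - z = 0)
(347 + (J(N(-5*q + 6, 3))*(-9) - 31))/(-4430 - 2266) = (347 + (0*(-9) - 31))/(-4430 - 2266) = (347 + (0 - 31))/(-6696) = (347 - 31)*(-1/6696) = 316*(-1/6696) = -79/1674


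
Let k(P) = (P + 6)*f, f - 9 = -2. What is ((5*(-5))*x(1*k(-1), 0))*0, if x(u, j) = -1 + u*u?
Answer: 0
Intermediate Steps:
f = 7 (f = 9 - 2 = 7)
k(P) = 42 + 7*P (k(P) = (P + 6)*7 = (6 + P)*7 = 42 + 7*P)
x(u, j) = -1 + u²
((5*(-5))*x(1*k(-1), 0))*0 = ((5*(-5))*(-1 + (1*(42 + 7*(-1)))²))*0 = -25*(-1 + (1*(42 - 7))²)*0 = -25*(-1 + (1*35)²)*0 = -25*(-1 + 35²)*0 = -25*(-1 + 1225)*0 = -25*1224*0 = -30600*0 = 0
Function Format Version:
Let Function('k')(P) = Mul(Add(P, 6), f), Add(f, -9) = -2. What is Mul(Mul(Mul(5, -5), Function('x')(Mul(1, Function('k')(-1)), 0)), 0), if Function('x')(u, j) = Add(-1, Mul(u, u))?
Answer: 0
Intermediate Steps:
f = 7 (f = Add(9, -2) = 7)
Function('k')(P) = Add(42, Mul(7, P)) (Function('k')(P) = Mul(Add(P, 6), 7) = Mul(Add(6, P), 7) = Add(42, Mul(7, P)))
Function('x')(u, j) = Add(-1, Pow(u, 2))
Mul(Mul(Mul(5, -5), Function('x')(Mul(1, Function('k')(-1)), 0)), 0) = Mul(Mul(Mul(5, -5), Add(-1, Pow(Mul(1, Add(42, Mul(7, -1))), 2))), 0) = Mul(Mul(-25, Add(-1, Pow(Mul(1, Add(42, -7)), 2))), 0) = Mul(Mul(-25, Add(-1, Pow(Mul(1, 35), 2))), 0) = Mul(Mul(-25, Add(-1, Pow(35, 2))), 0) = Mul(Mul(-25, Add(-1, 1225)), 0) = Mul(Mul(-25, 1224), 0) = Mul(-30600, 0) = 0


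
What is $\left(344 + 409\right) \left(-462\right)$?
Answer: $-347886$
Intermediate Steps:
$\left(344 + 409\right) \left(-462\right) = 753 \left(-462\right) = -347886$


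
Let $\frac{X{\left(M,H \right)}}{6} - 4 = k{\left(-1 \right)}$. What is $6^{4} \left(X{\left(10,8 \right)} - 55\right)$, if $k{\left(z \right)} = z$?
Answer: $-47952$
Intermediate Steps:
$X{\left(M,H \right)} = 18$ ($X{\left(M,H \right)} = 24 + 6 \left(-1\right) = 24 - 6 = 18$)
$6^{4} \left(X{\left(10,8 \right)} - 55\right) = 6^{4} \left(18 - 55\right) = 1296 \left(-37\right) = -47952$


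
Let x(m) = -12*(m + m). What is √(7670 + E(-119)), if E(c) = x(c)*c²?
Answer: √40451486 ≈ 6360.1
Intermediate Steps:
x(m) = -24*m
E(c) = -24*c³ (E(c) = (-24*c)*c² = -24*c³)
√(7670 + E(-119)) = √(7670 - 24*(-119)³) = √(7670 - 24*(-1685159)) = √(7670 + 40443816) = √40451486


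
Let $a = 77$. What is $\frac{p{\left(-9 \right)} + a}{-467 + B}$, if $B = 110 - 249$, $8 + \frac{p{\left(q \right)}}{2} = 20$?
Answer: $- \frac{1}{6} \approx -0.16667$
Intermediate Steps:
$p{\left(q \right)} = 24$ ($p{\left(q \right)} = -16 + 2 \cdot 20 = -16 + 40 = 24$)
$B = -139$
$\frac{p{\left(-9 \right)} + a}{-467 + B} = \frac{24 + 77}{-467 - 139} = \frac{101}{-606} = 101 \left(- \frac{1}{606}\right) = - \frac{1}{6}$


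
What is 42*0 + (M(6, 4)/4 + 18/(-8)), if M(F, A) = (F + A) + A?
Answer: 5/4 ≈ 1.2500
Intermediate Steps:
M(F, A) = F + 2*A (M(F, A) = (A + F) + A = F + 2*A)
42*0 + (M(6, 4)/4 + 18/(-8)) = 42*0 + ((6 + 2*4)/4 + 18/(-8)) = 0 + ((6 + 8)*(¼) + 18*(-⅛)) = 0 + (14*(¼) - 9/4) = 0 + (7/2 - 9/4) = 0 + 5/4 = 5/4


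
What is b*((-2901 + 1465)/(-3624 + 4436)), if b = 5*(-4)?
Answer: 7180/203 ≈ 35.369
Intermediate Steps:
b = -20
b*((-2901 + 1465)/(-3624 + 4436)) = -20*(-2901 + 1465)/(-3624 + 4436) = -(-28720)/812 = -20*(-359/203) = 7180/203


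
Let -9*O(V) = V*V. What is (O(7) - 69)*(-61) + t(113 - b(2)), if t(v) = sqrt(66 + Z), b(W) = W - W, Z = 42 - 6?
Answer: 40870/9 + sqrt(102) ≈ 4551.2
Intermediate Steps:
Z = 36
O(V) = -V**2/9 (O(V) = -V*V/9 = -V**2/9)
b(W) = 0
t(v) = sqrt(102) (t(v) = sqrt(66 + 36) = sqrt(102))
(O(7) - 69)*(-61) + t(113 - b(2)) = (-1/9*7**2 - 69)*(-61) + sqrt(102) = (-1/9*49 - 69)*(-61) + sqrt(102) = (-49/9 - 69)*(-61) + sqrt(102) = -670/9*(-61) + sqrt(102) = 40870/9 + sqrt(102)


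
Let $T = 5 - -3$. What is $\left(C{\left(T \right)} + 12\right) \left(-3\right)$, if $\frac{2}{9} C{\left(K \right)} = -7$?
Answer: $\frac{117}{2} \approx 58.5$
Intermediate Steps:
$T = 8$ ($T = 5 + 3 = 8$)
$C{\left(K \right)} = - \frac{63}{2}$ ($C{\left(K \right)} = \frac{9}{2} \left(-7\right) = - \frac{63}{2}$)
$\left(C{\left(T \right)} + 12\right) \left(-3\right) = \left(- \frac{63}{2} + 12\right) \left(-3\right) = \left(- \frac{39}{2}\right) \left(-3\right) = \frac{117}{2}$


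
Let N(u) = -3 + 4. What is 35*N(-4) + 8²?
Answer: 99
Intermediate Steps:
N(u) = 1
35*N(-4) + 8² = 35*1 + 8² = 35 + 64 = 99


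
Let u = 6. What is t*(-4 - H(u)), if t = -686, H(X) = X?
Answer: 6860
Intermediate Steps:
t*(-4 - H(u)) = -686*(-4 - 1*6) = -686*(-4 - 6) = -686*(-10) = 6860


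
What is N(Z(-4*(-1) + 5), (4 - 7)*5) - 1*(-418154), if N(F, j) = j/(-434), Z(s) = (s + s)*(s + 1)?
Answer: 181478851/434 ≈ 4.1815e+5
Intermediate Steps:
Z(s) = 2*s*(1 + s) (Z(s) = (2*s)*(1 + s) = 2*s*(1 + s))
N(F, j) = -j/434 (N(F, j) = j*(-1/434) = -j/434)
N(Z(-4*(-1) + 5), (4 - 7)*5) - 1*(-418154) = -(4 - 7)*5/434 - 1*(-418154) = -(-3)*5/434 + 418154 = -1/434*(-15) + 418154 = 15/434 + 418154 = 181478851/434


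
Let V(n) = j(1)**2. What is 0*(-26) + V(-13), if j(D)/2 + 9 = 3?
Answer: 144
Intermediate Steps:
j(D) = -12 (j(D) = -18 + 2*3 = -18 + 6 = -12)
V(n) = 144 (V(n) = (-12)**2 = 144)
0*(-26) + V(-13) = 0*(-26) + 144 = 0 + 144 = 144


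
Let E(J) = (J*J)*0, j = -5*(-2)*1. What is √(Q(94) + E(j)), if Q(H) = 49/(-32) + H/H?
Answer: I*√34/8 ≈ 0.72887*I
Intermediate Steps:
j = 10 (j = 10*1 = 10)
E(J) = 0 (E(J) = J²*0 = 0)
Q(H) = -17/32 (Q(H) = 49*(-1/32) + 1 = -49/32 + 1 = -17/32)
√(Q(94) + E(j)) = √(-17/32 + 0) = √(-17/32) = I*√34/8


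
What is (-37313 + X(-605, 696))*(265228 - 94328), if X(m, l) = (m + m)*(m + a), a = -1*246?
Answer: 169600647300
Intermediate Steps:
a = -246
X(m, l) = 2*m*(-246 + m) (X(m, l) = (m + m)*(m - 246) = (2*m)*(-246 + m) = 2*m*(-246 + m))
(-37313 + X(-605, 696))*(265228 - 94328) = (-37313 + 2*(-605)*(-246 - 605))*(265228 - 94328) = (-37313 + 2*(-605)*(-851))*170900 = (-37313 + 1029710)*170900 = 992397*170900 = 169600647300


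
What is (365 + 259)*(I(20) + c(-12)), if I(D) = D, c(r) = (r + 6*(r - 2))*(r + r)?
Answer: 1450176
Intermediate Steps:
c(r) = 2*r*(-12 + 7*r) (c(r) = (r + 6*(-2 + r))*(2*r) = (r + (-12 + 6*r))*(2*r) = (-12 + 7*r)*(2*r) = 2*r*(-12 + 7*r))
(365 + 259)*(I(20) + c(-12)) = (365 + 259)*(20 + 2*(-12)*(-12 + 7*(-12))) = 624*(20 + 2*(-12)*(-12 - 84)) = 624*(20 + 2*(-12)*(-96)) = 624*(20 + 2304) = 624*2324 = 1450176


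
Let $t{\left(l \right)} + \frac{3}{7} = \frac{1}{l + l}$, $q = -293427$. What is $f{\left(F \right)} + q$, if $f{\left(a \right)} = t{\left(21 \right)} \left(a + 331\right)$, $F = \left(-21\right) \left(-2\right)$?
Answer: $- \frac{12330275}{42} \approx -2.9358 \cdot 10^{5}$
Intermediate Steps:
$F = 42$
$t{\left(l \right)} = - \frac{3}{7} + \frac{1}{2 l}$ ($t{\left(l \right)} = - \frac{3}{7} + \frac{1}{l + l} = - \frac{3}{7} + \frac{1}{2 l}$)
$f{\left(a \right)} = - \frac{5627}{42} - \frac{17 a}{42}$ ($f{\left(a \right)} = \frac{7 - 126}{14 \cdot 21} \left(a + 331\right) = \frac{1}{14} \cdot \frac{1}{21} \left(7 - 126\right) \left(331 + a\right) = \frac{1}{14} \cdot \frac{1}{21} \left(-119\right) \left(331 + a\right) = - \frac{17 \left(331 + a\right)}{42} = - \frac{5627}{42} - \frac{17 a}{42}$)
$f{\left(F \right)} + q = \left(- \frac{5627}{42} - 17\right) - 293427 = - \frac{6341}{42} - 293427 = - \frac{12330275}{42}$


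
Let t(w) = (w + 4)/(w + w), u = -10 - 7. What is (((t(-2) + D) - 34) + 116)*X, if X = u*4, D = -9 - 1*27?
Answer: -3094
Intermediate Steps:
u = -17
D = -36 (D = -9 - 27 = -36)
t(w) = (4 + w)/(2*w) (t(w) = (4 + w)/((2*w)) = (4 + w)*(1/(2*w)) = (4 + w)/(2*w))
X = -68 (X = -17*4 = -68)
(((t(-2) + D) - 34) + 116)*X = ((((½)*(4 - 2)/(-2) - 36) - 34) + 116)*(-68) = ((((½)*(-½)*2 - 36) - 34) + 116)*(-68) = (((-½ - 36) - 34) + 116)*(-68) = ((-73/2 - 34) + 116)*(-68) = (-141/2 + 116)*(-68) = (91/2)*(-68) = -3094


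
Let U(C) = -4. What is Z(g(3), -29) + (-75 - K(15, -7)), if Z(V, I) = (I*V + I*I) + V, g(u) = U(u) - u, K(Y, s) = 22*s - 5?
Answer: 1121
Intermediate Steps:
K(Y, s) = -5 + 22*s
g(u) = -4 - u
Z(V, I) = V + I² + I*V (Z(V, I) = (I*V + I²) + V = (I² + I*V) + V = V + I² + I*V)
Z(g(3), -29) + (-75 - K(15, -7)) = ((-4 - 1*3) + (-29)² - 29*(-4 - 1*3)) + (-75 - (-5 + 22*(-7))) = ((-4 - 3) + 841 - 29*(-4 - 3)) + (-75 - (-5 - 154)) = (-7 + 841 - 29*(-7)) + (-75 - 1*(-159)) = (-7 + 841 + 203) + (-75 + 159) = 1037 + 84 = 1121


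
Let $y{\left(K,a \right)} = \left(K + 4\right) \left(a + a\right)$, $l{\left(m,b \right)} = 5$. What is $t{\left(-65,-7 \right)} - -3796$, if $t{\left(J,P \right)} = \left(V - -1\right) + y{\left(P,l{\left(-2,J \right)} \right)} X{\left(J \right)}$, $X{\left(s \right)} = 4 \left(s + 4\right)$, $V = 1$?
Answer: $11118$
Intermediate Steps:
$y{\left(K,a \right)} = 2 a \left(4 + K\right)$ ($y{\left(K,a \right)} = \left(4 + K\right) 2 a = 2 a \left(4 + K\right)$)
$X{\left(s \right)} = 16 + 4 s$ ($X{\left(s \right)} = 4 \left(4 + s\right) = 16 + 4 s$)
$t{\left(J,P \right)} = 2 + \left(16 + 4 J\right) \left(40 + 10 P\right)$ ($t{\left(J,P \right)} = \left(1 - -1\right) + 2 \cdot 5 \left(4 + P\right) \left(16 + 4 J\right) = \left(1 + 1\right) + \left(40 + 10 P\right) \left(16 + 4 J\right) = 2 + \left(16 + 4 J\right) \left(40 + 10 P\right)$)
$t{\left(-65,-7 \right)} - -3796 = \left(2 + 40 \left(4 - 65\right) \left(4 - 7\right)\right) - -3796 = \left(2 + 40 \left(-61\right) \left(-3\right)\right) + 3796 = \left(2 + 7320\right) + 3796 = 7322 + 3796 = 11118$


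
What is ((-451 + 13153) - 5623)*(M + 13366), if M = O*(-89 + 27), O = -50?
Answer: 116562814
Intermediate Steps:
M = 3100 (M = -50*(-89 + 27) = -50*(-62) = 3100)
((-451 + 13153) - 5623)*(M + 13366) = ((-451 + 13153) - 5623)*(3100 + 13366) = (12702 - 5623)*16466 = 7079*16466 = 116562814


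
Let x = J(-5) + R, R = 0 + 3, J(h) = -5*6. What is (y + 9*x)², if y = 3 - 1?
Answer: 58081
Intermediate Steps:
y = 2
J(h) = -30
R = 3
x = -27 (x = -30 + 3 = -27)
(y + 9*x)² = (2 + 9*(-27))² = (2 - 243)² = (-241)² = 58081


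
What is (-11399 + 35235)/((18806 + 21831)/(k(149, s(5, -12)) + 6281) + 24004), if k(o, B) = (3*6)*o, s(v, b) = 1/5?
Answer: 213642068/215188489 ≈ 0.99281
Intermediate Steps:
s(v, b) = 1/5
k(o, B) = 18*o
(-11399 + 35235)/((18806 + 21831)/(k(149, s(5, -12)) + 6281) + 24004) = (-11399 + 35235)/((18806 + 21831)/(18*149 + 6281) + 24004) = 23836/(40637/(2682 + 6281) + 24004) = 23836/(40637/8963 + 24004) = 23836/(215188489/8963) = 23836*(8963/215188489) = 213642068/215188489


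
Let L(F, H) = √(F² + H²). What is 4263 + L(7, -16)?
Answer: 4263 + √305 ≈ 4280.5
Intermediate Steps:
4263 + L(7, -16) = 4263 + √(7² + (-16)²) = 4263 + √(49 + 256) = 4263 + √305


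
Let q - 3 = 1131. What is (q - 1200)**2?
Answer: 4356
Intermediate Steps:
q = 1134 (q = 3 + 1131 = 1134)
(q - 1200)**2 = (1134 - 1200)**2 = (-66)**2 = 4356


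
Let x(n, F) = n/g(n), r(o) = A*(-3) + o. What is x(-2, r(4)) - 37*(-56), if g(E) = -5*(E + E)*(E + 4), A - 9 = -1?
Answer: 41439/20 ≈ 2071.9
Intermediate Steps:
A = 8 (A = 9 - 1 = 8)
r(o) = -24 + o (r(o) = 8*(-3) + o = -24 + o)
g(E) = -10*E*(4 + E) (g(E) = -5*2*E*(4 + E) = -10*E*(4 + E))
x(n, F) = -1/(10*(4 + n)) (x(n, F) = n/((-10*n*(4 + n))) = n*(-1/(10*n*(4 + n))) = -1/(10*(4 + n)))
x(-2, r(4)) - 37*(-56) = -1/(40 + 10*(-2)) - 37*(-56) = -1/(40 - 20) + 2072 = -1/20 + 2072 = 41439/20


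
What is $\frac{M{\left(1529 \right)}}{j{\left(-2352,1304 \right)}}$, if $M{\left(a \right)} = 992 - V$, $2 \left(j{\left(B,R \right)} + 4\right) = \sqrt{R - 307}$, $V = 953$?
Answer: $\frac{208}{311} + \frac{26 \sqrt{997}}{311} \approx 3.3085$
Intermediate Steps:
$j{\left(B,R \right)} = -4 + \frac{\sqrt{-307 + R}}{2}$ ($j{\left(B,R \right)} = -4 + \frac{\sqrt{R - 307}}{2} = -4 + \frac{\sqrt{-307 + R}}{2}$)
$M{\left(a \right)} = 39$ ($M{\left(a \right)} = 992 - 953 = 39$)
$\frac{M{\left(1529 \right)}}{j{\left(-2352,1304 \right)}} = \frac{39}{-4 + \frac{\sqrt{-307 + 1304}}{2}} = \frac{39}{-4 + \frac{\sqrt{997}}{2}}$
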